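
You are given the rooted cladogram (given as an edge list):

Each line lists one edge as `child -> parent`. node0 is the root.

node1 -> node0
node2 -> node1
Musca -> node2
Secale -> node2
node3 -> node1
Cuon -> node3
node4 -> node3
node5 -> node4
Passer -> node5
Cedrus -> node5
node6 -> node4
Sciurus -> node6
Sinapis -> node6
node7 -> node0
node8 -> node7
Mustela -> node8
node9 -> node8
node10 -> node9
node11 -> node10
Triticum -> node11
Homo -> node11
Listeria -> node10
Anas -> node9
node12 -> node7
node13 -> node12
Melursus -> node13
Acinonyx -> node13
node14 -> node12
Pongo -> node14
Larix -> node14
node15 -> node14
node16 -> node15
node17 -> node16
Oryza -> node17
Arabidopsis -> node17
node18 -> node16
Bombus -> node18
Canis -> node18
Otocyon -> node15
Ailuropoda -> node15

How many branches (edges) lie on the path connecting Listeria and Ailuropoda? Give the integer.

The MRCA of Listeria and Ailuropoda is the node subtending ((Mustela,(((Triticum,Homo),Listeria),Anas)),((Melursus,Acinonyx),(Pongo,Larix,(((Oryza,Arabidopsis),(Bombus,Canis)),Otocyon,Ailuropoda)))).
From Listeria up to that node: 4 branches. From Ailuropoda up to the same node: 4 branches. Total: 4 + 4 = 8.

8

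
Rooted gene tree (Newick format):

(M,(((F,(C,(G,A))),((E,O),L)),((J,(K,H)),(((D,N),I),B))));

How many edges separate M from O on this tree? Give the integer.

The MRCA of M and O is the root of the tree.
From M up to that node: 1 branch. From O up to the same node: 5 branches. Total: 1 + 5 = 6.

6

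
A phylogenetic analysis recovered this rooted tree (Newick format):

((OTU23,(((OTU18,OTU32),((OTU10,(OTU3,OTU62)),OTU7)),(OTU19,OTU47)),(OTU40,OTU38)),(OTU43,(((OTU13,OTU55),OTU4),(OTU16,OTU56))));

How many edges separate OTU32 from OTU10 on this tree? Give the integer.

5

The MRCA of OTU32 and OTU10 is the node subtending ((OTU18,OTU32),((OTU10,(OTU3,OTU62)),OTU7)).
From OTU32 up to that node: 2 branches. From OTU10 up to the same node: 3 branches. Total: 2 + 3 = 5.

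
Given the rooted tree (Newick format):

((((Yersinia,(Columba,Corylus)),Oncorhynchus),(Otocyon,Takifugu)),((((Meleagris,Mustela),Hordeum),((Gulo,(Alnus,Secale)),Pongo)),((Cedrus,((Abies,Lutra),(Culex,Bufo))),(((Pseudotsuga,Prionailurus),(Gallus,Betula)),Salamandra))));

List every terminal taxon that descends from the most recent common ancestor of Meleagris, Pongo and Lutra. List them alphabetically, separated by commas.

Tracing Meleagris: it sits inside (Meleagris,Mustela).
Tracing Pongo: it sits inside ((Gulo,(Alnus,Secale)),Pongo).
Tracing Lutra: it sits inside (Abies,Lutra).
The smallest clade enclosing all 3 is ((((Meleagris,Mustela),Hordeum),((Gulo,(Alnus,Secale)),Pongo)),((Cedrus,((Abies,Lutra),(Culex,Bufo))),(((Pseudotsuga,Prionailurus),(Gallus,Betula)),Salamandra))); the answer is its 17 terminal taxa in alphabetical order.

Abies, Alnus, Betula, Bufo, Cedrus, Culex, Gallus, Gulo, Hordeum, Lutra, Meleagris, Mustela, Pongo, Prionailurus, Pseudotsuga, Salamandra, Secale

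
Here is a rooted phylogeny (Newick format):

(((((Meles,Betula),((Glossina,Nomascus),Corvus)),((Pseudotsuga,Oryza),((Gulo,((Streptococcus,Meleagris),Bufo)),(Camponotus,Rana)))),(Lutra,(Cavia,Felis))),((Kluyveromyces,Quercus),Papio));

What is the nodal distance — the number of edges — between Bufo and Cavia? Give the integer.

The MRCA of Bufo and Cavia is the node subtending ((((Meles,Betula),((Glossina,Nomascus),Corvus)),((Pseudotsuga,Oryza),((Gulo,((Streptococcus,Meleagris),Bufo)),(Camponotus,Rana)))),(Lutra,(Cavia,Felis))).
From Bufo up to that node: 6 branches. From Cavia up to the same node: 3 branches. Total: 6 + 3 = 9.

9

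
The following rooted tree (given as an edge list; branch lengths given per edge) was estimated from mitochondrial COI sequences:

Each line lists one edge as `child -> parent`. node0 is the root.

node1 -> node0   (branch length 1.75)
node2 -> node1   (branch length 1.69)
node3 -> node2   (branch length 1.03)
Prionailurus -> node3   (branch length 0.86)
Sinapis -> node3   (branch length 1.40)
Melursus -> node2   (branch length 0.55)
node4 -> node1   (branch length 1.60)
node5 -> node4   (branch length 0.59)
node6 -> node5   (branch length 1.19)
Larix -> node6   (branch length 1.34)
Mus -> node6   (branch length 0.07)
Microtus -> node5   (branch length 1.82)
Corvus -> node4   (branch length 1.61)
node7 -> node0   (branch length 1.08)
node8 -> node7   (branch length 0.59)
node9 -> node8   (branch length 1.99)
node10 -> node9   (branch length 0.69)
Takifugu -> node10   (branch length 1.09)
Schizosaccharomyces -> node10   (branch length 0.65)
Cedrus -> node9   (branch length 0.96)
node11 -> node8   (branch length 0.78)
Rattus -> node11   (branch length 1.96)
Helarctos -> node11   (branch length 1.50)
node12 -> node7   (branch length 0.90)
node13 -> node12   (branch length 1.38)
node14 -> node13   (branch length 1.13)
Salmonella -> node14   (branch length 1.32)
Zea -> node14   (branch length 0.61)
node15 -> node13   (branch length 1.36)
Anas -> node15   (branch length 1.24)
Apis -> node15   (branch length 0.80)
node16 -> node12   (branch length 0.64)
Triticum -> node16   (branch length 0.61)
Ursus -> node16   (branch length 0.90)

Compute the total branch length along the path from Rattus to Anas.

8.21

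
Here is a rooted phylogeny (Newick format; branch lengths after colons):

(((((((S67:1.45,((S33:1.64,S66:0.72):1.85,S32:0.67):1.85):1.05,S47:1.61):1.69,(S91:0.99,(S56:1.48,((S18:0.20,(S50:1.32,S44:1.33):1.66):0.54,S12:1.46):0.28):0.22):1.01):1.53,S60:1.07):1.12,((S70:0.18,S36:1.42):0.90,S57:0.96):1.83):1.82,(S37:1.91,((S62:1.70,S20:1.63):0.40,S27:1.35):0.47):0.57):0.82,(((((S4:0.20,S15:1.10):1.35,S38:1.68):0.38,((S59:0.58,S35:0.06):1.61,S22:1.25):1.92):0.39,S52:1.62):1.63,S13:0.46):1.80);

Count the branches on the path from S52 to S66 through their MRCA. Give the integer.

12

The MRCA of S52 and S66 is the root of the tree.
From S52 up to that node: 3 branches. From S66 up to the same node: 9 branches. Total: 3 + 9 = 12.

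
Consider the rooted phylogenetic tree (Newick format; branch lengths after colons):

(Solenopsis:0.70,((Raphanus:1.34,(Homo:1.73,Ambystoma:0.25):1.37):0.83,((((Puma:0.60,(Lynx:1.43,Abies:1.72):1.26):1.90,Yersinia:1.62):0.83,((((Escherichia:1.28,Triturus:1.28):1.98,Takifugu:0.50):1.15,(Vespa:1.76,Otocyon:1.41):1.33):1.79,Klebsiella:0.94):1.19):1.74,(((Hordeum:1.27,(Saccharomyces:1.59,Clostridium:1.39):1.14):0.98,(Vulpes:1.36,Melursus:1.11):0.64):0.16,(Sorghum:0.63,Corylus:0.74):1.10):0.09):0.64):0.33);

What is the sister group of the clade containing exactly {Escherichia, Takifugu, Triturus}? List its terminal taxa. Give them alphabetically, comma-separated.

The clade containing exactly {Escherichia, Takifugu, Triturus} attaches to the tree at the node subtending (((Escherichia,Triturus),Takifugu),(Vespa,Otocyon)).
The other lineage descending from that same node — the sister group — is (Vespa,Otocyon); its 2 tips in alphabetical order are the answer.

Otocyon, Vespa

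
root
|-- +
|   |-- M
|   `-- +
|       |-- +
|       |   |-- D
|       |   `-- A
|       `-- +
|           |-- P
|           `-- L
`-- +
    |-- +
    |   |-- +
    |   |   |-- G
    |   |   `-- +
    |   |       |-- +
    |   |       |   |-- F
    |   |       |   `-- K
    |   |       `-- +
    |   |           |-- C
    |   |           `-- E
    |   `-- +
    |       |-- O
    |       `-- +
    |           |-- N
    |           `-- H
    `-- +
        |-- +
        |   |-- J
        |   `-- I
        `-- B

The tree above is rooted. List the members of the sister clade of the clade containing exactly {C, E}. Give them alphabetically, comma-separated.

The clade containing exactly {C, E} attaches to the tree at the node subtending ((F,K),(C,E)).
The other lineage descending from that same node — the sister group — is (F,K); its 2 tips in alphabetical order are the answer.

F, K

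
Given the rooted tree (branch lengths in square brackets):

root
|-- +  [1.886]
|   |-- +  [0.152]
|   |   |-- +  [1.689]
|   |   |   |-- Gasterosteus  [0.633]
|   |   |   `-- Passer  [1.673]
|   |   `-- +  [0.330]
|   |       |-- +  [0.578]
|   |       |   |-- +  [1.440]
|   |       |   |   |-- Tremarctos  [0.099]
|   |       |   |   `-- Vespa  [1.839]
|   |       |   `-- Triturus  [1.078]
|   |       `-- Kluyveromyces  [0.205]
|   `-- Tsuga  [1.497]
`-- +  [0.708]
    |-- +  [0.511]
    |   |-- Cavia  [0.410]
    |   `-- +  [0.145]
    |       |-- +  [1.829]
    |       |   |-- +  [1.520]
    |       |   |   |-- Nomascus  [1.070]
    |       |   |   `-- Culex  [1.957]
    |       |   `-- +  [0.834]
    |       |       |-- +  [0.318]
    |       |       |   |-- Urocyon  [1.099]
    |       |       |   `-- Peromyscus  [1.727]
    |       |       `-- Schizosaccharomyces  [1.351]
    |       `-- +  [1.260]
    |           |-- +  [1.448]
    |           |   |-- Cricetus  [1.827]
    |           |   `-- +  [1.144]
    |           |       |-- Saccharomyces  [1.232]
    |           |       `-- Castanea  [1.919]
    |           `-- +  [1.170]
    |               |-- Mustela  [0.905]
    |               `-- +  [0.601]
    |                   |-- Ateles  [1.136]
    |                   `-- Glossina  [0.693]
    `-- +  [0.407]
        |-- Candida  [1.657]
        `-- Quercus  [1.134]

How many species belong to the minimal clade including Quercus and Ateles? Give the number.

14

The MRCA of Quercus and Ateles is the node subtending ((Cavia,(((Nomascus,Culex),((Urocyon,Peromyscus),Schizosaccharomyces)),((Cricetus,(Saccharomyces,Castanea)),(Mustela,(Ateles,Glossina))))),(Candida,Quercus)).
That clade contains 14 terminal taxa: Ateles, Candida, Castanea, Cavia, Cricetus, Culex, Glossina, Mustela, Nomascus, Peromyscus, Quercus, Saccharomyces, Schizosaccharomyces, Urocyon.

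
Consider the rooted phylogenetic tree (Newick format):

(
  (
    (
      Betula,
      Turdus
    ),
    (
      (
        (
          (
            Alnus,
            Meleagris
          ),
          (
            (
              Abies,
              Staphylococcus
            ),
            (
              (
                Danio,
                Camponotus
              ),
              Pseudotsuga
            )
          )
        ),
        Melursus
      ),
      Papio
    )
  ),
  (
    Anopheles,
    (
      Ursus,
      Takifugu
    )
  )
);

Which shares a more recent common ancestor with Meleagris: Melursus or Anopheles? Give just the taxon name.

The MRCA of Meleagris and Melursus subtends (((Alnus,Meleagris),((Abies,Staphylococcus),((Danio,Camponotus),Pseudotsuga))),Melursus) (8 taxa).
The MRCA of Meleagris and Anopheles is the root, subtending the entire tree (14 taxa).
The first is nested inside the second, so Meleagris shares a more recent common ancestor with Melursus.

Melursus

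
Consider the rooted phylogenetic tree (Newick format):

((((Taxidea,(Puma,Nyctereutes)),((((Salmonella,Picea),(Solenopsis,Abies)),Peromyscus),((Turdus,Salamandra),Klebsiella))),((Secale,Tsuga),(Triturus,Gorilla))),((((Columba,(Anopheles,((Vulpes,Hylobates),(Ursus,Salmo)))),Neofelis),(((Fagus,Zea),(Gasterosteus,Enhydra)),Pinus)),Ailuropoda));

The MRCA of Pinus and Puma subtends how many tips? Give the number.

The MRCA of Pinus and Puma is the root, so the clade is the entire tree.
That clade contains 28 terminal taxa: Abies, Ailuropoda, Anopheles, Columba, Enhydra, Fagus, Gasterosteus, Gorilla, Hylobates, Klebsiella, Neofelis, Nyctereutes, Peromyscus, Picea, Pinus, Puma, Salamandra, Salmo, Salmonella, Secale, Solenopsis, Taxidea, Triturus, Tsuga, Turdus, Ursus, Vulpes, Zea.

28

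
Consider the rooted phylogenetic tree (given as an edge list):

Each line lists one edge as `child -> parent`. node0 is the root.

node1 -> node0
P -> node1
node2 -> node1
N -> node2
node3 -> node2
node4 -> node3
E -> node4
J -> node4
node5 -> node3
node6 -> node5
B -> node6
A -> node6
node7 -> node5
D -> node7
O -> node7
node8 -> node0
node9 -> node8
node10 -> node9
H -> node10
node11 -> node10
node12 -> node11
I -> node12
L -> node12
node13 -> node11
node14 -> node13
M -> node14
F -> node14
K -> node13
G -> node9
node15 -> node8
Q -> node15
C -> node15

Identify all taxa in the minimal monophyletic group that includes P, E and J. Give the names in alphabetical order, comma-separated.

A, B, D, E, J, N, O, P

Tracing P: it sits inside (P,(N,((E,J),((B,A),(D,O))))).
Tracing E: it sits inside (E,J).
Tracing J: it sits inside (E,J).
The smallest clade enclosing all 3 is (P,(N,((E,J),((B,A),(D,O))))); the answer is its 8 terminal taxa in alphabetical order.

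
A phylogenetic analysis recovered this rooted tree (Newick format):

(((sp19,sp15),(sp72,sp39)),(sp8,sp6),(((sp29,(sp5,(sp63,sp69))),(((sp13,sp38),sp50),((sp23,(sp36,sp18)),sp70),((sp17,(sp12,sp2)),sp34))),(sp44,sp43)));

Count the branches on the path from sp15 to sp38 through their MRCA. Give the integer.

The MRCA of sp15 and sp38 is the root of the tree.
From sp15 up to that node: 3 branches. From sp38 up to the same node: 6 branches. Total: 3 + 6 = 9.

9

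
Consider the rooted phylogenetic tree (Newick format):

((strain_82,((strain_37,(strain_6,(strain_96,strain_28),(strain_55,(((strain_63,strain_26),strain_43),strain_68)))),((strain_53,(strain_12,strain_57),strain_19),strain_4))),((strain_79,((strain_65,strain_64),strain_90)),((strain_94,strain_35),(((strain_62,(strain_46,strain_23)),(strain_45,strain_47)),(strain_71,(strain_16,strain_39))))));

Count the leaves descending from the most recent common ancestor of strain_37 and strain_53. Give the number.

The MRCA of strain_37 and strain_53 is the node subtending ((strain_37,(strain_6,(strain_96,strain_28),(strain_55,(((strain_63,strain_26),strain_43),strain_68)))),((strain_53,(strain_12,strain_57),strain_19),strain_4)).
That clade contains 14 terminal taxa: strain_12, strain_19, strain_26, strain_28, strain_37, strain_4, strain_43, strain_53, strain_55, strain_57, strain_6, strain_63, strain_68, strain_96.

14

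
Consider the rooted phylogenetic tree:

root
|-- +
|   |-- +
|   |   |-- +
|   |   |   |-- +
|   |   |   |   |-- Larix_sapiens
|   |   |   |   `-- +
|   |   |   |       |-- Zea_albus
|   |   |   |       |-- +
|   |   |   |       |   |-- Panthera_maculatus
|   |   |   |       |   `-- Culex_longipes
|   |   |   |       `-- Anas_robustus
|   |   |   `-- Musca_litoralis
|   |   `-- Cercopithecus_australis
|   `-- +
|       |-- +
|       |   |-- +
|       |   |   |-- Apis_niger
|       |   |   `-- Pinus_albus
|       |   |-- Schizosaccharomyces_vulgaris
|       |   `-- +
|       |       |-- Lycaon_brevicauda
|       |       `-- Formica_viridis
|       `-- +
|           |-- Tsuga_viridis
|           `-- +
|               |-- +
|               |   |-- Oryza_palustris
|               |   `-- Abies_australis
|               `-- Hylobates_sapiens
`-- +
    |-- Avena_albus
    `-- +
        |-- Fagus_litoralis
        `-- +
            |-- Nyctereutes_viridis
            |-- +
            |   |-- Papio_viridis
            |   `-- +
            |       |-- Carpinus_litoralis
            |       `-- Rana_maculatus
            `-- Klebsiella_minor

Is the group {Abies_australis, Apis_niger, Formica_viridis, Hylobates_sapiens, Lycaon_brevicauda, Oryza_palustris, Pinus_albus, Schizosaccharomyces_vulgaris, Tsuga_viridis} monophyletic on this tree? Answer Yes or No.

Yes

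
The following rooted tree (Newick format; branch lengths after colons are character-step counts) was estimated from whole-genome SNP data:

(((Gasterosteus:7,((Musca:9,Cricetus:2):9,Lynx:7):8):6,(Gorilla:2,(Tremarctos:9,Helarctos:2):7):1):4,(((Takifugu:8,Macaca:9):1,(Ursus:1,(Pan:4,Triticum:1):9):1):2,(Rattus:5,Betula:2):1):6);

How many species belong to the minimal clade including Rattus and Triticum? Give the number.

7

The MRCA of Rattus and Triticum is the node subtending (((Takifugu,Macaca),(Ursus,(Pan,Triticum))),(Rattus,Betula)).
That clade contains 7 terminal taxa: Betula, Macaca, Pan, Rattus, Takifugu, Triticum, Ursus.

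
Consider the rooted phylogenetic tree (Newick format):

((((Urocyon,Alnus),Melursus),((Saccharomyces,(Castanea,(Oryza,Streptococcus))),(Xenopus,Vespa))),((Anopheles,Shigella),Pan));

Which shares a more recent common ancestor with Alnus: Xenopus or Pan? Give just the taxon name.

The MRCA of Alnus and Xenopus subtends (((Urocyon,Alnus),Melursus),((Saccharomyces,(Castanea,(Oryza,Streptococcus))),(Xenopus,Vespa))) (9 taxa).
The MRCA of Alnus and Pan is the root, subtending the entire tree (12 taxa).
The first is nested inside the second, so Alnus shares a more recent common ancestor with Xenopus.

Xenopus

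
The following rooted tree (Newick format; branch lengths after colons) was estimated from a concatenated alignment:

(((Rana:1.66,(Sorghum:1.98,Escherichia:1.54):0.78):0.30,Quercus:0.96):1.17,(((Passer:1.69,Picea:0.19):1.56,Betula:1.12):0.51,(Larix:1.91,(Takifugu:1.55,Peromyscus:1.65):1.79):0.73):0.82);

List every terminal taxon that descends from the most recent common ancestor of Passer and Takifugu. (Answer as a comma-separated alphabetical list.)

Betula, Larix, Passer, Peromyscus, Picea, Takifugu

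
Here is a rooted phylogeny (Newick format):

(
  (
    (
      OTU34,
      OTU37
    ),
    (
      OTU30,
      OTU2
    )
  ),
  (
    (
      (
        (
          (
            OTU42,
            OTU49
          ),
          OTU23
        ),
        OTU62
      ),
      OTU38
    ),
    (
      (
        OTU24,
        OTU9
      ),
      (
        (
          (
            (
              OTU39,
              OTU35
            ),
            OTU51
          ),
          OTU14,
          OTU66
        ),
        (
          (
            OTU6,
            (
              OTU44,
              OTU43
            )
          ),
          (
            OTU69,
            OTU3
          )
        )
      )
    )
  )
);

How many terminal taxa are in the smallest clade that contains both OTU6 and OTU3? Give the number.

5

The MRCA of OTU6 and OTU3 is the node subtending ((OTU6,(OTU44,OTU43)),(OTU69,OTU3)).
That clade contains 5 terminal taxa: OTU3, OTU43, OTU44, OTU6, OTU69.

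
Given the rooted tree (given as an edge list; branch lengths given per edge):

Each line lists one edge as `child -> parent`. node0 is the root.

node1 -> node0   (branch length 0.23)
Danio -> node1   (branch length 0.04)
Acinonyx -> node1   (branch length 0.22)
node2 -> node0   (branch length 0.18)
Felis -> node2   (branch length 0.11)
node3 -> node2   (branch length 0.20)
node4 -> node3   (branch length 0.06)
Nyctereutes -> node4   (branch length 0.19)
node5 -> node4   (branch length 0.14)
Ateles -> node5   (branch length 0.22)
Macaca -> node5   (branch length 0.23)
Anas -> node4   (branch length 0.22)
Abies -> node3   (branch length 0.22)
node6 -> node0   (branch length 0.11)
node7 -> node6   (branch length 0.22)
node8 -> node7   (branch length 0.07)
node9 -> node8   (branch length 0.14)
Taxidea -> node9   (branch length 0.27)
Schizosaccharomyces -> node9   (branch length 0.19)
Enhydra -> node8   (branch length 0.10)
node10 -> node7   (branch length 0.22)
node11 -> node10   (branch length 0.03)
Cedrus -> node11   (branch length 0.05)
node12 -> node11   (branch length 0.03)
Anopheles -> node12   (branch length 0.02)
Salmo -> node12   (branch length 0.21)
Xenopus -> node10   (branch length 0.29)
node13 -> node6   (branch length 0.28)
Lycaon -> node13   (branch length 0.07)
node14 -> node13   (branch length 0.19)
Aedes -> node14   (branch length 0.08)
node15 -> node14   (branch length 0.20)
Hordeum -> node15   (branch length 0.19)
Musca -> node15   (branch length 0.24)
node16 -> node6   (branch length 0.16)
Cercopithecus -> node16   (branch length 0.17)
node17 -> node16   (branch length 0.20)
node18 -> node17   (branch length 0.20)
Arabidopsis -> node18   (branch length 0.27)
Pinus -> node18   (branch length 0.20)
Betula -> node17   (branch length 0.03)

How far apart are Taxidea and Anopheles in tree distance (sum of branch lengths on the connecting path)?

0.78

The path runs Taxidea → … → MRCA → … → Anopheles; the MRCA is the node subtending (((Taxidea,Schizosaccharomyces),Enhydra),((Cedrus,(Anopheles,Salmo)),Xenopus)).
Branch lengths along that path: 0.27 + 0.14 + 0.07 + 0.22 + 0.03 + 0.03 + 0.02 = 0.78.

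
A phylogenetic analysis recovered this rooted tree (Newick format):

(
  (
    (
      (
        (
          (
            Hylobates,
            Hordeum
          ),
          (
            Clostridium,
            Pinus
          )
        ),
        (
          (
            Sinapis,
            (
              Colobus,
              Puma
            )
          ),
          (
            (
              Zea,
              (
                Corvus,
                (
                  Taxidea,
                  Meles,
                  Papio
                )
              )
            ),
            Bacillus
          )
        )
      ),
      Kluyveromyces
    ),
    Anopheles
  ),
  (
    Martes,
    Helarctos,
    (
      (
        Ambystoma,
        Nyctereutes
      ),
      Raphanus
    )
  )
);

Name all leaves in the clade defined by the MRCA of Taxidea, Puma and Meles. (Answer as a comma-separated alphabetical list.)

Bacillus, Colobus, Corvus, Meles, Papio, Puma, Sinapis, Taxidea, Zea

Tracing Taxidea: it sits inside (Taxidea,Meles,Papio).
Tracing Puma: it sits inside (Colobus,Puma).
Tracing Meles: it sits inside (Taxidea,Meles,Papio).
The smallest clade enclosing all 3 is ((Sinapis,(Colobus,Puma)),((Zea,(Corvus,(Taxidea,Meles,Papio))),Bacillus)); the answer is its 9 terminal taxa in alphabetical order.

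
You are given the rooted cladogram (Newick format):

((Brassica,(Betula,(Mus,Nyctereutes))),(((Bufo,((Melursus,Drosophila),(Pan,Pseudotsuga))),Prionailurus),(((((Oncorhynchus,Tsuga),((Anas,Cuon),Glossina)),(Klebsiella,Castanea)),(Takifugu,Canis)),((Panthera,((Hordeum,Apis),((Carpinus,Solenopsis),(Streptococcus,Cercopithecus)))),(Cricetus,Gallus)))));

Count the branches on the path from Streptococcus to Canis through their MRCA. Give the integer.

9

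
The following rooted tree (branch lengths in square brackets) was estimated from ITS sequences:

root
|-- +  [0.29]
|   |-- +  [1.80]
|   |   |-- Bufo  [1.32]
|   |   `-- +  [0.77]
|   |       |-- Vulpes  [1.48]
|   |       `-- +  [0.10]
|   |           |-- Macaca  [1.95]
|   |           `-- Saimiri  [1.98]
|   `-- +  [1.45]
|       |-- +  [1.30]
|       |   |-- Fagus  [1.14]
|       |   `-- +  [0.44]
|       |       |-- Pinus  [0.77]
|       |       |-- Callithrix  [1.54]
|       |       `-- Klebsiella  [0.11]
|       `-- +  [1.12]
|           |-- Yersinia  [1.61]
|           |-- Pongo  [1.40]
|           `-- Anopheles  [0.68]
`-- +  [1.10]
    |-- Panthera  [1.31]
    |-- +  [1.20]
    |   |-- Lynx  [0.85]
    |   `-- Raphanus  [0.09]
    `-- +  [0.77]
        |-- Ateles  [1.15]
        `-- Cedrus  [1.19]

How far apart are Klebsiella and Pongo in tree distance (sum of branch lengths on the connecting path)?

4.37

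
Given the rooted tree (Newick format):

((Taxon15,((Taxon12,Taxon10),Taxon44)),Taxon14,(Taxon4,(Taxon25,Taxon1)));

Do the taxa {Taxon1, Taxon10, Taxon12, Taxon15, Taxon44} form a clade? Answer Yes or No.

The MRCA of the listed taxa is the root, so the smallest clade containing them is the whole tree.
That clade also contains Taxon14, Taxon25, Taxon4, which are not in the proposed group, so the group is not monophyletic.

No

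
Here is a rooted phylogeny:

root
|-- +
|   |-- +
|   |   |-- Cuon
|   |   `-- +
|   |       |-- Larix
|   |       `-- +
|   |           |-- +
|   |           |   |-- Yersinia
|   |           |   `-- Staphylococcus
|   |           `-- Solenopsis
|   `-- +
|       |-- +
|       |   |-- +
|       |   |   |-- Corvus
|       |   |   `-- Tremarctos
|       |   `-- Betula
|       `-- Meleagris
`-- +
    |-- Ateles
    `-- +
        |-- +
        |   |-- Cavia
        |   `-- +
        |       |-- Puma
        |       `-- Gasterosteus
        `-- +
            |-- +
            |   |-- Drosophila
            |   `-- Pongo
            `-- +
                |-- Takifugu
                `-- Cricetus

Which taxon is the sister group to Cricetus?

Cricetus attaches to the tree at the node subtending (Takifugu,Cricetus).
The other lineage descending from that same node — the sister group — is the single tip Takifugu.

Takifugu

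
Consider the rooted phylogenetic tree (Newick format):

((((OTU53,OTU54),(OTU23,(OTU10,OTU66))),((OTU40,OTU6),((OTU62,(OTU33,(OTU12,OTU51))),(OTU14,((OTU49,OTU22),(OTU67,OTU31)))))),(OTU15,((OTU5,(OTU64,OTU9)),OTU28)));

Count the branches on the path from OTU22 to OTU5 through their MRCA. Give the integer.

11

The MRCA of OTU22 and OTU5 is the root of the tree.
From OTU22 up to that node: 7 branches. From OTU5 up to the same node: 4 branches. Total: 7 + 4 = 11.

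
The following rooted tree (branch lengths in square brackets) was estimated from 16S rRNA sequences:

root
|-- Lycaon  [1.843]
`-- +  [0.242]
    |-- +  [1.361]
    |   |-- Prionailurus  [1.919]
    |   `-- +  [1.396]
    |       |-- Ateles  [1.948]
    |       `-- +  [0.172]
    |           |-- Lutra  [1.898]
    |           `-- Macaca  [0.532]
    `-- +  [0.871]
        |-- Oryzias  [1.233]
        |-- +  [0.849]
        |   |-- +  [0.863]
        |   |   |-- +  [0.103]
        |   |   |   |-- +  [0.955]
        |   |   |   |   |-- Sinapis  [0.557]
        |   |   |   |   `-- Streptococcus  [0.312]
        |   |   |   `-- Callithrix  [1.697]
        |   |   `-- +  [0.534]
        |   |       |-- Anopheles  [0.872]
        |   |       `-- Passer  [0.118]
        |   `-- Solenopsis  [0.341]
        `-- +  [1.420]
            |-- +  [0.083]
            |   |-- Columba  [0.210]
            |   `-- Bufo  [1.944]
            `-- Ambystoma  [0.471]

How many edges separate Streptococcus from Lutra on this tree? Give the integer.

The MRCA of Streptococcus and Lutra is the node subtending ((Prionailurus,(Ateles,(Lutra,Macaca))),(Oryzias,((((Sinapis,Streptococcus),Callithrix),(Anopheles,Passer)),Solenopsis),((Columba,Bufo),Ambystoma))).
From Streptococcus up to that node: 6 branches. From Lutra up to the same node: 4 branches. Total: 6 + 4 = 10.

10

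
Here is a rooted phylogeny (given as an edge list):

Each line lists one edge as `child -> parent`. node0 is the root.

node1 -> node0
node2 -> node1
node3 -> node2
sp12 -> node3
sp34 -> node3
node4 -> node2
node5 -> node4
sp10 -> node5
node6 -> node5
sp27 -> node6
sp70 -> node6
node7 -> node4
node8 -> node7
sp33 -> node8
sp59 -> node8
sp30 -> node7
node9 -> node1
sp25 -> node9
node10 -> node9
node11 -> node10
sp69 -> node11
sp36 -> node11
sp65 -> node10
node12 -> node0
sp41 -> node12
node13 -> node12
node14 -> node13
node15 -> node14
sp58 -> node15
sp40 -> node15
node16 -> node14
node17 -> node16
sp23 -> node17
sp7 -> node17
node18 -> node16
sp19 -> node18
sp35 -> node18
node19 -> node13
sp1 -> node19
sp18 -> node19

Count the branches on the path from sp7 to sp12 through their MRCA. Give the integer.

10

The MRCA of sp7 and sp12 is the root of the tree.
From sp7 up to that node: 6 branches. From sp12 up to the same node: 4 branches. Total: 6 + 4 = 10.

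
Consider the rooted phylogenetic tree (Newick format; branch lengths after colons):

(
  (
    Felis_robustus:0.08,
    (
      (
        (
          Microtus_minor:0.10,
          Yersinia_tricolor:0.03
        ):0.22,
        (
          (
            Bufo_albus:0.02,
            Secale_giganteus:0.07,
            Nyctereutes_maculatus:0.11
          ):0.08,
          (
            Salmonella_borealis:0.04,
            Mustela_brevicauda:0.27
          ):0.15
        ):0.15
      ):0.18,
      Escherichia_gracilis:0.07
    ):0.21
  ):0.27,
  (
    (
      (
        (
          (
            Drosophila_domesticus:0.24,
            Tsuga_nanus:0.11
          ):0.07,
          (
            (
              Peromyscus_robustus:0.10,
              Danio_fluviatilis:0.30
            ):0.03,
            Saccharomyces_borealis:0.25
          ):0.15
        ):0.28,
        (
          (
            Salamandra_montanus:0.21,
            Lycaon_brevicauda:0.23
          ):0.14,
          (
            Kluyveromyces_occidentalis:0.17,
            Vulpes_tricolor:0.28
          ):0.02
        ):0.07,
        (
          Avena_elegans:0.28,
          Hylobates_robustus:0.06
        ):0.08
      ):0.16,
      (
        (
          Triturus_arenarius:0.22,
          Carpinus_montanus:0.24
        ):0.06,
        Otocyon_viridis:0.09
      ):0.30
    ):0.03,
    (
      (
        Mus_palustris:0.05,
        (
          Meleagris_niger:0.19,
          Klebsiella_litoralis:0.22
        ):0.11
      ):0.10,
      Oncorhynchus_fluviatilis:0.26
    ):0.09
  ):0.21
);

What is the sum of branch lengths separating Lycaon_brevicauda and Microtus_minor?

The path runs Lycaon_brevicauda → … → MRCA → … → Microtus_minor; the MRCA is the root of the tree.
Branch lengths along that path: 0.23 + 0.14 + 0.07 + 0.16 + 0.03 + 0.21 + 0.27 + 0.21 + 0.18 + 0.22 + 0.10 = 1.82.

1.82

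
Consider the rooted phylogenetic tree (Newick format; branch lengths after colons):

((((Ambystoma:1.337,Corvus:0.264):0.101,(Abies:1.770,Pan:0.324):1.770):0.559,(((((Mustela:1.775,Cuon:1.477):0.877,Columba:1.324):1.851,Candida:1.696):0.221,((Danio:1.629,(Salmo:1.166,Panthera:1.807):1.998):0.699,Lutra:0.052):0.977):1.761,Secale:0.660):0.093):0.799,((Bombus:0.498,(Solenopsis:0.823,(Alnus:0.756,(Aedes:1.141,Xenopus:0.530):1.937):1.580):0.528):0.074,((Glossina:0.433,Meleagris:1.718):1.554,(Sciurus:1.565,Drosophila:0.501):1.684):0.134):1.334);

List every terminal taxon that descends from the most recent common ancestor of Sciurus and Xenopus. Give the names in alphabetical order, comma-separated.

Tracing Sciurus: it sits inside (Sciurus,Drosophila).
Tracing Xenopus: it sits inside (Aedes,Xenopus).
The smallest clade enclosing both is ((Bombus,(Solenopsis,(Alnus,(Aedes,Xenopus)))),((Glossina,Meleagris),(Sciurus,Drosophila))); the answer is its 9 terminal taxa in alphabetical order.

Aedes, Alnus, Bombus, Drosophila, Glossina, Meleagris, Sciurus, Solenopsis, Xenopus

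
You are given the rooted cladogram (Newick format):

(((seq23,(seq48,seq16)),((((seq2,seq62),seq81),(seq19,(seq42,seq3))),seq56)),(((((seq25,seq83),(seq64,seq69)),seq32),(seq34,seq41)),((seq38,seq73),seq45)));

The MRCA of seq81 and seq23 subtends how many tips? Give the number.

The MRCA of seq81 and seq23 is the node subtending ((seq23,(seq48,seq16)),((((seq2,seq62),seq81),(seq19,(seq42,seq3))),seq56)).
That clade contains 10 terminal taxa: seq16, seq19, seq2, seq23, seq3, seq42, seq48, seq56, seq62, seq81.

10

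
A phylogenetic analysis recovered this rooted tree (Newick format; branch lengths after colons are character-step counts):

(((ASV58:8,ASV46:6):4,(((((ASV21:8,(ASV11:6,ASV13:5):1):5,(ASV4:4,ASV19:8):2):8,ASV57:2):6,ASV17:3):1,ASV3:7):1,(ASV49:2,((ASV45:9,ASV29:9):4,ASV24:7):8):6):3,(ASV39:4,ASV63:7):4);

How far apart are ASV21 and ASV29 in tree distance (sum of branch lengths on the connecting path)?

The path runs ASV21 → … → MRCA → … → ASV29; the MRCA is the node subtending ((ASV58,ASV46),(((((ASV21,(ASV11,ASV13)),(ASV4,ASV19)),ASV57),ASV17),ASV3),(ASV49,((ASV45,ASV29),ASV24))).
Branch lengths along that path: 8 + 5 + 8 + 6 + 1 + 1 + 6 + 8 + 4 + 9 = 56.

56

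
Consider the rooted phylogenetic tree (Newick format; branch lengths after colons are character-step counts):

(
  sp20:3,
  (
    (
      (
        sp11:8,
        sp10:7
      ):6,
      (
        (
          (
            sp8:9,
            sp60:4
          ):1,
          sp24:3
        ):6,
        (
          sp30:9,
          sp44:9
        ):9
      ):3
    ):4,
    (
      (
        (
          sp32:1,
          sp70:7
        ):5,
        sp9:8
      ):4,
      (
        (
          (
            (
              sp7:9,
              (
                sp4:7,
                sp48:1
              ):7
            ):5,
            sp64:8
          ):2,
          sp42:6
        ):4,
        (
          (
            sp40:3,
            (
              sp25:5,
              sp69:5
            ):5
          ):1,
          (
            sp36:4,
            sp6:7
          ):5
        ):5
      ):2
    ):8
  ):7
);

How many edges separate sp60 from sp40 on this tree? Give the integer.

10

The MRCA of sp60 and sp40 is the node subtending (((sp11,sp10),(((sp8,sp60),sp24),(sp30,sp44))),(((sp32,sp70),sp9),((((sp7,(sp4,sp48)),sp64),sp42),((sp40,(sp25,sp69)),(sp36,sp6))))).
From sp60 up to that node: 5 branches. From sp40 up to the same node: 5 branches. Total: 5 + 5 = 10.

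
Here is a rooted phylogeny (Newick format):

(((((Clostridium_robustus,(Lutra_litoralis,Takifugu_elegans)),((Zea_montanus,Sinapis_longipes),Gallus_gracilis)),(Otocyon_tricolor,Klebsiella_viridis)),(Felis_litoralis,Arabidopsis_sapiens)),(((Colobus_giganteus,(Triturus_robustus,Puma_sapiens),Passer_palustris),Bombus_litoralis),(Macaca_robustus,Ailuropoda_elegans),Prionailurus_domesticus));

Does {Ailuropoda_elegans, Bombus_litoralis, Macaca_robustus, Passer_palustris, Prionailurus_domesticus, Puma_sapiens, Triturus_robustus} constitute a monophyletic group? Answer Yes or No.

The MRCA of the listed taxa subtends (((Colobus_giganteus,(Triturus_robustus,Puma_sapiens),Passer_palustris),Bombus_litoralis),(Macaca_robustus,Ailuropoda_elegans),Prionailurus_domesticus).
That clade also contains Colobus_giganteus, which is not in the proposed group, so the group is not monophyletic.

No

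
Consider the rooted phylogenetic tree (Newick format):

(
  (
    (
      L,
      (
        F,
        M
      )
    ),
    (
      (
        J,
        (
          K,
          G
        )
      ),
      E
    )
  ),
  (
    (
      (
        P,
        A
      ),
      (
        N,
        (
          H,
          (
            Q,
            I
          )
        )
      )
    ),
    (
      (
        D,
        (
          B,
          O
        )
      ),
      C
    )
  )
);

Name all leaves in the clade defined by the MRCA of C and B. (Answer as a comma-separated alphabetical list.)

B, C, D, O

Tracing C: it sits inside ((D,(B,O)),C).
Tracing B: it sits inside (B,O).
The smallest clade enclosing both is ((D,(B,O)),C); the answer is its 4 terminal taxa in alphabetical order.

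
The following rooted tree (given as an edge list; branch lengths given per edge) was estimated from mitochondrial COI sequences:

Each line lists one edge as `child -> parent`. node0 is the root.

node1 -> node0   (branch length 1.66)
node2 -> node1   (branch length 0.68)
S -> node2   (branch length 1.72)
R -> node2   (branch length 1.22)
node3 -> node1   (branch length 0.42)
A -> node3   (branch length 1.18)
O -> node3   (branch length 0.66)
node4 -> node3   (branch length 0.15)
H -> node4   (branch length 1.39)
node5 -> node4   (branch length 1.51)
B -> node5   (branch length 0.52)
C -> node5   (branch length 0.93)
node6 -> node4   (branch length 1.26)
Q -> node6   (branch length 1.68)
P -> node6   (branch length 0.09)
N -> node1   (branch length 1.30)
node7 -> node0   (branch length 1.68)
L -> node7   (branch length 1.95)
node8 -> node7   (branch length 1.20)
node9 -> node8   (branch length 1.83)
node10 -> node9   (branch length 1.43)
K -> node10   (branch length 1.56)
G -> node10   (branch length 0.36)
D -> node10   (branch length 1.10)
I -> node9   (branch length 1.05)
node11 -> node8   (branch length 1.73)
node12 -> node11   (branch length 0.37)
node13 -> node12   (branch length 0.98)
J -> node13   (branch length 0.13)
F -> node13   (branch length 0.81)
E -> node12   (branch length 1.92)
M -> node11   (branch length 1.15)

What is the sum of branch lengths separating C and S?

5.41

The path runs C → … → MRCA → … → S; the MRCA is the node subtending ((S,R),(A,O,(H,(B,C),(Q,P))),N).
Branch lengths along that path: 0.93 + 1.51 + 0.15 + 0.42 + 0.68 + 1.72 = 5.41.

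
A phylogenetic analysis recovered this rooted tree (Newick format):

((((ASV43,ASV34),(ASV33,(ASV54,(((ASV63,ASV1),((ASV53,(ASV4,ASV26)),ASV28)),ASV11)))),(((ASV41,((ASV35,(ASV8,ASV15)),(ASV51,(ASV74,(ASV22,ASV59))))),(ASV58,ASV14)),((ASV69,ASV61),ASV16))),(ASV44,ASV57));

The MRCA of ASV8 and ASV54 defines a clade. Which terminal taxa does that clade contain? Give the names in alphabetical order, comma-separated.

ASV1, ASV11, ASV14, ASV15, ASV16, ASV22, ASV26, ASV28, ASV33, ASV34, ASV35, ASV4, ASV41, ASV43, ASV51, ASV53, ASV54, ASV58, ASV59, ASV61, ASV63, ASV69, ASV74, ASV8

Tracing ASV8: it sits inside (ASV8,ASV15).
Tracing ASV54: it sits inside (ASV54,(((ASV63,ASV1),((ASV53,(ASV4,ASV26)),ASV28)),ASV11)).
The smallest clade enclosing both is (((ASV43,ASV34),(ASV33,(ASV54,(((ASV63,ASV1),((ASV53,(ASV4,ASV26)),ASV28)),ASV11)))),(((ASV41,((ASV35,(ASV8,ASV15)),(ASV51,(ASV74,(ASV22,ASV59))))),(ASV58,ASV14)),((ASV69,ASV61),ASV16))); the answer is its 24 terminal taxa in alphabetical order.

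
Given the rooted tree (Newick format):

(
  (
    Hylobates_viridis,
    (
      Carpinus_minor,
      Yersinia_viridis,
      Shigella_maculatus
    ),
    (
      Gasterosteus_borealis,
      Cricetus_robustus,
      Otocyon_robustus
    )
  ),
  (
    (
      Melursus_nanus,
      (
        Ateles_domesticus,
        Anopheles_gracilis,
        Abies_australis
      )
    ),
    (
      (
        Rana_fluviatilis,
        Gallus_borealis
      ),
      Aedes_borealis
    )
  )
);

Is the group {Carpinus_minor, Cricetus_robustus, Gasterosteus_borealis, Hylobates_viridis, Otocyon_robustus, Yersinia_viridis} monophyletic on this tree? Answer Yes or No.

No

The MRCA of the listed taxa subtends (Hylobates_viridis,(Carpinus_minor,Yersinia_viridis,Shigella_maculatus),(Gasterosteus_borealis,Cricetus_robustus,Otocyon_robustus)).
That clade also contains Shigella_maculatus, which is not in the proposed group, so the group is not monophyletic.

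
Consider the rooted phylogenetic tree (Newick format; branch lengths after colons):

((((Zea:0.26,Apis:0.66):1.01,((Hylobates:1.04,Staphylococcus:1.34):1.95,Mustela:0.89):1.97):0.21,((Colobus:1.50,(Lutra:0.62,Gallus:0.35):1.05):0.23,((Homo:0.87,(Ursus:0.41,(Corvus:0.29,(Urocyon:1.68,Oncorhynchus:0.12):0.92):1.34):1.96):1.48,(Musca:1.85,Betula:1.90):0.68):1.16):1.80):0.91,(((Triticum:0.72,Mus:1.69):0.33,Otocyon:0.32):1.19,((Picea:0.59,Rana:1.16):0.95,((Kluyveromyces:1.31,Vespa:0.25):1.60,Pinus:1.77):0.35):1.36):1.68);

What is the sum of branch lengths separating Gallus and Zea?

4.91

The path runs Gallus → … → MRCA → … → Zea; the MRCA is the node subtending (((Zea,Apis),((Hylobates,Staphylococcus),Mustela)),((Colobus,(Lutra,Gallus)),((Homo,(Ursus,(Corvus,(Urocyon,Oncorhynchus)))),(Musca,Betula)))).
Branch lengths along that path: 0.35 + 1.05 + 0.23 + 1.80 + 0.21 + 1.01 + 0.26 = 4.91.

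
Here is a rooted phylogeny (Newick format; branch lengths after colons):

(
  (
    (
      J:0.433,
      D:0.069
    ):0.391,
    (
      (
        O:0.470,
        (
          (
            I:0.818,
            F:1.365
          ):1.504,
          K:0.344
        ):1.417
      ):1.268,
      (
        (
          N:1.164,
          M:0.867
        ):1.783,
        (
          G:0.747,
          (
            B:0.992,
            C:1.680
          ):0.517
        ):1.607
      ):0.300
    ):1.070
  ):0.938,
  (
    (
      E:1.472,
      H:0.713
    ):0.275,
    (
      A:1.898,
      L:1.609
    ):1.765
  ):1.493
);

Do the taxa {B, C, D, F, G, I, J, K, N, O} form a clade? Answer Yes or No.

The MRCA of the listed taxa subtends ((J,D),((O,((I,F),K)),((N,M),(G,(B,C))))).
That clade also contains M, which is not in the proposed group, so the group is not monophyletic.

No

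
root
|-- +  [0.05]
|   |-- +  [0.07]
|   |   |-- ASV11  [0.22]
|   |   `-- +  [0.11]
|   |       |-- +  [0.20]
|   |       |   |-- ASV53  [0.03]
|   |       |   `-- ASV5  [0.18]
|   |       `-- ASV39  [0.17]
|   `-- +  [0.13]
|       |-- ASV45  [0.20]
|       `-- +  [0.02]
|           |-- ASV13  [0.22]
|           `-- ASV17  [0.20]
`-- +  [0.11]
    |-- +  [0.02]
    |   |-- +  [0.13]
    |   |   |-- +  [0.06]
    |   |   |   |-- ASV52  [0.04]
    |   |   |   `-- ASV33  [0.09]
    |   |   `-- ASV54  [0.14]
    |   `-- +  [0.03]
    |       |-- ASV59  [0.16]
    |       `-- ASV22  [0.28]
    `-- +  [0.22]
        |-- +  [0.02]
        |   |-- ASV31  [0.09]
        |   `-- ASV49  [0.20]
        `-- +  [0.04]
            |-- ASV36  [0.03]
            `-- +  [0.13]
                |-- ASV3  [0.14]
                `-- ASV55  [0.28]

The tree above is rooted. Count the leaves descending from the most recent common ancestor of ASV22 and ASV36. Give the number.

The MRCA of ASV22 and ASV36 is the node subtending ((((ASV52,ASV33),ASV54),(ASV59,ASV22)),((ASV31,ASV49),(ASV36,(ASV3,ASV55)))).
That clade contains 10 terminal taxa: ASV22, ASV3, ASV31, ASV33, ASV36, ASV49, ASV52, ASV54, ASV55, ASV59.

10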